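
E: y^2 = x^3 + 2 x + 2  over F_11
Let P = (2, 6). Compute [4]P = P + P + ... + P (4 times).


k = 4 = 100_2 (binary, LSB first: 001)
Double-and-add from P = (2, 6):
  bit 0 = 0: acc unchanged = O
  bit 1 = 0: acc unchanged = O
  bit 2 = 1: acc = O + (1, 4) = (1, 4)

4P = (1, 4)


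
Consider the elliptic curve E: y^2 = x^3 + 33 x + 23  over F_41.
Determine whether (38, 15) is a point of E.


Check whether y^2 = x^3 + 33 x + 23 (mod 41) for (x, y) = (38, 15).
LHS: y^2 = 15^2 mod 41 = 20
RHS: x^3 + 33 x + 23 = 38^3 + 33*38 + 23 mod 41 = 20
LHS = RHS

Yes, on the curve


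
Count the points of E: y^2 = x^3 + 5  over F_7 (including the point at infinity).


For each x in F_7, count y with y^2 = x^3 + 0 x + 5 mod 7:
  x = 3: RHS = 4, y in [2, 5]  -> 2 point(s)
  x = 5: RHS = 4, y in [2, 5]  -> 2 point(s)
  x = 6: RHS = 4, y in [2, 5]  -> 2 point(s)
Affine points: 6. Add the point at infinity: total = 7.

#E(F_7) = 7


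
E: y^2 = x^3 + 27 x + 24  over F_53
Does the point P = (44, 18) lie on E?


Check whether y^2 = x^3 + 27 x + 24 (mod 53) for (x, y) = (44, 18).
LHS: y^2 = 18^2 mod 53 = 6
RHS: x^3 + 27 x + 24 = 44^3 + 27*44 + 24 mod 53 = 6
LHS = RHS

Yes, on the curve


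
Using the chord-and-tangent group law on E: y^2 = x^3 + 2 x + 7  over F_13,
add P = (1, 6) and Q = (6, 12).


P != Q, so use the chord formula.
s = (y2 - y1) / (x2 - x1) = (6) / (5) mod 13 = 9
x3 = s^2 - x1 - x2 mod 13 = 9^2 - 1 - 6 = 9
y3 = s (x1 - x3) - y1 mod 13 = 9 * (1 - 9) - 6 = 0

P + Q = (9, 0)


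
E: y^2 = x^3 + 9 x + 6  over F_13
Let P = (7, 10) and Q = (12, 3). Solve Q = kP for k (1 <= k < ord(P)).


Enumerate multiples of P until we hit Q = (12, 3):
  1P = (7, 10)
  2P = (12, 3)
Match found at i = 2.

k = 2


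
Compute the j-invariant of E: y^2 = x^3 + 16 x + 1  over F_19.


Delta = -16(4 a^3 + 27 b^2) mod 19 = 4
-1728 * (4 a)^3 = -1728 * (4*16)^3 mod 19 = 1
j = 1 * 4^(-1) mod 19 = 5

j = 5 (mod 19)


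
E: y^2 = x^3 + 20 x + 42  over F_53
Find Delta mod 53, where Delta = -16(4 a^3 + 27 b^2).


4 a^3 + 27 b^2 = 4*20^3 + 27*42^2 = 32000 + 47628 = 79628
Delta = -16 * (79628) = -1274048
Delta mod 53 = 19

Delta = 19 (mod 53)


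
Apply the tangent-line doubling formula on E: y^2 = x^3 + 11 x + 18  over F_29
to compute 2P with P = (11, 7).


Doubling: s = (3 x1^2 + a) / (2 y1)
s = (3*11^2 + 11) / (2*7) mod 29 = 6
x3 = s^2 - 2 x1 mod 29 = 6^2 - 2*11 = 14
y3 = s (x1 - x3) - y1 mod 29 = 6 * (11 - 14) - 7 = 4

2P = (14, 4)


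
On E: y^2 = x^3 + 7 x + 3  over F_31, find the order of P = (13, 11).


Compute successive multiples of P until we hit O:
  1P = (13, 11)
  2P = (9, 12)
  3P = (11, 4)
  4P = (27, 2)
  5P = (27, 29)
  6P = (11, 27)
  7P = (9, 19)
  8P = (13, 20)
  ... (continuing to 9P)
  9P = O

ord(P) = 9


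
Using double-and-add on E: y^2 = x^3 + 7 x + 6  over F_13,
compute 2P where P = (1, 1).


k = 2 = 10_2 (binary, LSB first: 01)
Double-and-add from P = (1, 1):
  bit 0 = 0: acc unchanged = O
  bit 1 = 1: acc = O + (10, 6) = (10, 6)

2P = (10, 6)


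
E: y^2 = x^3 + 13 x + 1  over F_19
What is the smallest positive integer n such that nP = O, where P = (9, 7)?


Compute successive multiples of P until we hit O:
  1P = (9, 7)
  2P = (5, 1)
  3P = (12, 17)
  4P = (7, 6)
  5P = (8, 3)
  6P = (18, 14)
  7P = (17, 10)
  8P = (16, 7)
  ... (continuing to 25P)
  25P = O

ord(P) = 25


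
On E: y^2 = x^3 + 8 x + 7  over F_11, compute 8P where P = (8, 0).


k = 8 = 1000_2 (binary, LSB first: 0001)
Double-and-add from P = (8, 0):
  bit 0 = 0: acc unchanged = O
  bit 1 = 0: acc unchanged = O
  bit 2 = 0: acc unchanged = O
  bit 3 = 1: acc = O + O = O

8P = O


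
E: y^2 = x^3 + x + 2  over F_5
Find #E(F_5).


For each x in F_5, count y with y^2 = x^3 + 1 x + 2 mod 5:
  x = 1: RHS = 4, y in [2, 3]  -> 2 point(s)
  x = 4: RHS = 0, y in [0]  -> 1 point(s)
Affine points: 3. Add the point at infinity: total = 4.

#E(F_5) = 4


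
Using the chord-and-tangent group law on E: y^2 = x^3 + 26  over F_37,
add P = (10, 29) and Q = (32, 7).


P != Q, so use the chord formula.
s = (y2 - y1) / (x2 - x1) = (15) / (22) mod 37 = 36
x3 = s^2 - x1 - x2 mod 37 = 36^2 - 10 - 32 = 33
y3 = s (x1 - x3) - y1 mod 37 = 36 * (10 - 33) - 29 = 31

P + Q = (33, 31)


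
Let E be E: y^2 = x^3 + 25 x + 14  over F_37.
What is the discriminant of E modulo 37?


4 a^3 + 27 b^2 = 4*25^3 + 27*14^2 = 62500 + 5292 = 67792
Delta = -16 * (67792) = -1084672
Delta mod 37 = 20

Delta = 20 (mod 37)


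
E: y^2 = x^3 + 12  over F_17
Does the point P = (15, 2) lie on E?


Check whether y^2 = x^3 + 0 x + 12 (mod 17) for (x, y) = (15, 2).
LHS: y^2 = 2^2 mod 17 = 4
RHS: x^3 + 0 x + 12 = 15^3 + 0*15 + 12 mod 17 = 4
LHS = RHS

Yes, on the curve


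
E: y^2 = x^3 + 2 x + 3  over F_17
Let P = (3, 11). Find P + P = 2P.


Doubling: s = (3 x1^2 + a) / (2 y1)
s = (3*3^2 + 2) / (2*11) mod 17 = 16
x3 = s^2 - 2 x1 mod 17 = 16^2 - 2*3 = 12
y3 = s (x1 - x3) - y1 mod 17 = 16 * (3 - 12) - 11 = 15

2P = (12, 15)


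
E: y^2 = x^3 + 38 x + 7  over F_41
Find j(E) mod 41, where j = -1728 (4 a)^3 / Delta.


Delta = -16(4 a^3 + 27 b^2) mod 41 = 35
-1728 * (4 a)^3 = -1728 * (4*38)^3 mod 41 = 36
j = 36 * 35^(-1) mod 41 = 35

j = 35 (mod 41)


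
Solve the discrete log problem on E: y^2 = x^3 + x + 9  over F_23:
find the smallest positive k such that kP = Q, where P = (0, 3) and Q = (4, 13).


Enumerate multiples of P until we hit Q = (4, 13):
  1P = (0, 3)
  2P = (16, 2)
  3P = (15, 8)
  4P = (3, 19)
  5P = (5, 1)
  6P = (20, 5)
  7P = (6, 1)
  8P = (12, 1)
  9P = (4, 13)
Match found at i = 9.

k = 9


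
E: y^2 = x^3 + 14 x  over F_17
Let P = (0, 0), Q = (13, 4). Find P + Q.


P != Q, so use the chord formula.
s = (y2 - y1) / (x2 - x1) = (4) / (13) mod 17 = 16
x3 = s^2 - x1 - x2 mod 17 = 16^2 - 0 - 13 = 5
y3 = s (x1 - x3) - y1 mod 17 = 16 * (0 - 5) - 0 = 5

P + Q = (5, 5)


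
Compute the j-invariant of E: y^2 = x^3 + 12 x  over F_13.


Delta = -16(4 a^3 + 27 b^2) mod 13 = 12
-1728 * (4 a)^3 = -1728 * (4*12)^3 mod 13 = 1
j = 1 * 12^(-1) mod 13 = 12

j = 12 (mod 13)


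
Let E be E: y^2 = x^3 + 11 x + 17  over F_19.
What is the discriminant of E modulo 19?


4 a^3 + 27 b^2 = 4*11^3 + 27*17^2 = 5324 + 7803 = 13127
Delta = -16 * (13127) = -210032
Delta mod 19 = 13

Delta = 13 (mod 19)


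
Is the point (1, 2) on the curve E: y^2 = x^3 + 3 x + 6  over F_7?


Check whether y^2 = x^3 + 3 x + 6 (mod 7) for (x, y) = (1, 2).
LHS: y^2 = 2^2 mod 7 = 4
RHS: x^3 + 3 x + 6 = 1^3 + 3*1 + 6 mod 7 = 3
LHS != RHS

No, not on the curve


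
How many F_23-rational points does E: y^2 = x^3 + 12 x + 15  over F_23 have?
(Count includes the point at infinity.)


For each x in F_23, count y with y^2 = x^3 + 12 x + 15 mod 23:
  x = 2: RHS = 1, y in [1, 22]  -> 2 point(s)
  x = 3: RHS = 9, y in [3, 20]  -> 2 point(s)
  x = 4: RHS = 12, y in [9, 14]  -> 2 point(s)
  x = 5: RHS = 16, y in [4, 19]  -> 2 point(s)
  x = 6: RHS = 4, y in [2, 21]  -> 2 point(s)
  x = 8: RHS = 2, y in [5, 18]  -> 2 point(s)
  x = 9: RHS = 1, y in [1, 22]  -> 2 point(s)
  x = 10: RHS = 8, y in [10, 13]  -> 2 point(s)
  x = 11: RHS = 6, y in [11, 12]  -> 2 point(s)
  x = 12: RHS = 1, y in [1, 22]  -> 2 point(s)
  x = 14: RHS = 6, y in [11, 12]  -> 2 point(s)
  x = 16: RHS = 2, y in [5, 18]  -> 2 point(s)
  x = 17: RHS = 3, y in [7, 16]  -> 2 point(s)
  x = 19: RHS = 18, y in [8, 15]  -> 2 point(s)
  x = 21: RHS = 6, y in [11, 12]  -> 2 point(s)
  x = 22: RHS = 2, y in [5, 18]  -> 2 point(s)
Affine points: 32. Add the point at infinity: total = 33.

#E(F_23) = 33


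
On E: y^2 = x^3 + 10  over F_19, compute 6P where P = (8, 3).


k = 6 = 110_2 (binary, LSB first: 011)
Double-and-add from P = (8, 3):
  bit 0 = 0: acc unchanged = O
  bit 1 = 1: acc = O + (1, 12) = (1, 12)
  bit 2 = 1: acc = (1, 12) + (9, 6) = (6, 6)

6P = (6, 6)


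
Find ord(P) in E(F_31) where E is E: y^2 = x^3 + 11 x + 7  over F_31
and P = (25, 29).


Compute successive multiples of P until we hit O:
  1P = (25, 29)
  2P = (0, 10)
  3P = (10, 1)
  4P = (1, 22)
  5P = (6, 14)
  6P = (19, 10)
  7P = (22, 27)
  8P = (12, 21)
  ... (continuing to 31P)
  31P = O

ord(P) = 31


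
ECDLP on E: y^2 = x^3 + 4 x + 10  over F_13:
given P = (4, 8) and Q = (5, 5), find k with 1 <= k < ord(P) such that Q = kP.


Enumerate multiples of P until we hit Q = (5, 5):
  1P = (4, 8)
  2P = (5, 5)
Match found at i = 2.

k = 2


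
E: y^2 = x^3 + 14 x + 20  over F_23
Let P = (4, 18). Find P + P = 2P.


Doubling: s = (3 x1^2 + a) / (2 y1)
s = (3*4^2 + 14) / (2*18) mod 23 = 3
x3 = s^2 - 2 x1 mod 23 = 3^2 - 2*4 = 1
y3 = s (x1 - x3) - y1 mod 23 = 3 * (4 - 1) - 18 = 14

2P = (1, 14)


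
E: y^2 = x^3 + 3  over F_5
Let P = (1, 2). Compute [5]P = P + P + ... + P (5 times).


k = 5 = 101_2 (binary, LSB first: 101)
Double-and-add from P = (1, 2):
  bit 0 = 1: acc = O + (1, 2) = (1, 2)
  bit 1 = 0: acc unchanged = (1, 2)
  bit 2 = 1: acc = (1, 2) + (2, 4) = (1, 3)

5P = (1, 3)


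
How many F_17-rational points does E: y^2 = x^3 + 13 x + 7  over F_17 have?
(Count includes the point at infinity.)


For each x in F_17, count y with y^2 = x^3 + 13 x + 7 mod 17:
  x = 1: RHS = 4, y in [2, 15]  -> 2 point(s)
  x = 4: RHS = 4, y in [2, 15]  -> 2 point(s)
  x = 7: RHS = 16, y in [4, 13]  -> 2 point(s)
  x = 10: RHS = 15, y in [7, 10]  -> 2 point(s)
  x = 11: RHS = 2, y in [6, 11]  -> 2 point(s)
  x = 12: RHS = 4, y in [2, 15]  -> 2 point(s)
  x = 14: RHS = 9, y in [3, 14]  -> 2 point(s)
Affine points: 14. Add the point at infinity: total = 15.

#E(F_17) = 15


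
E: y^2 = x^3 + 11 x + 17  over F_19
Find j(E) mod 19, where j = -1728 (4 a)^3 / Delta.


Delta = -16(4 a^3 + 27 b^2) mod 19 = 13
-1728 * (4 a)^3 = -1728 * (4*11)^3 mod 19 = 7
j = 7 * 13^(-1) mod 19 = 2

j = 2 (mod 19)


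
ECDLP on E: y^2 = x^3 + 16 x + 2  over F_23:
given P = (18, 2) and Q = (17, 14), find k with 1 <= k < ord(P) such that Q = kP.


Enumerate multiples of P until we hit Q = (17, 14):
  1P = (18, 2)
  2P = (0, 5)
  3P = (21, 10)
  4P = (9, 22)
  5P = (14, 7)
  6P = (17, 14)
Match found at i = 6.

k = 6


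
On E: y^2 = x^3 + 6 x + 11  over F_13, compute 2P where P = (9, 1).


Doubling: s = (3 x1^2 + a) / (2 y1)
s = (3*9^2 + 6) / (2*1) mod 13 = 1
x3 = s^2 - 2 x1 mod 13 = 1^2 - 2*9 = 9
y3 = s (x1 - x3) - y1 mod 13 = 1 * (9 - 9) - 1 = 12

2P = (9, 12)


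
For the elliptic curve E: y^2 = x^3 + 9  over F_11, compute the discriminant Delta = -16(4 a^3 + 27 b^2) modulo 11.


4 a^3 + 27 b^2 = 4*0^3 + 27*9^2 = 0 + 2187 = 2187
Delta = -16 * (2187) = -34992
Delta mod 11 = 10

Delta = 10 (mod 11)


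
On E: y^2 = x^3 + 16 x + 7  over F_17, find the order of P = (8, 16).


Compute successive multiples of P until we hit O:
  1P = (8, 16)
  2P = (5, 12)
  3P = (2, 9)
  4P = (6, 9)
  5P = (11, 16)
  6P = (15, 1)
  7P = (9, 8)
  8P = (13, 7)
  ... (continuing to 20P)
  20P = O

ord(P) = 20


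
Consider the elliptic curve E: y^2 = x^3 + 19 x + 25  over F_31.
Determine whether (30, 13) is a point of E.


Check whether y^2 = x^3 + 19 x + 25 (mod 31) for (x, y) = (30, 13).
LHS: y^2 = 13^2 mod 31 = 14
RHS: x^3 + 19 x + 25 = 30^3 + 19*30 + 25 mod 31 = 5
LHS != RHS

No, not on the curve


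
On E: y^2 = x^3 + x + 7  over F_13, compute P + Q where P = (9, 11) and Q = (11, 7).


P != Q, so use the chord formula.
s = (y2 - y1) / (x2 - x1) = (9) / (2) mod 13 = 11
x3 = s^2 - x1 - x2 mod 13 = 11^2 - 9 - 11 = 10
y3 = s (x1 - x3) - y1 mod 13 = 11 * (9 - 10) - 11 = 4

P + Q = (10, 4)


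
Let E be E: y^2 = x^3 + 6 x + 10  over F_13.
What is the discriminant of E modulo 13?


4 a^3 + 27 b^2 = 4*6^3 + 27*10^2 = 864 + 2700 = 3564
Delta = -16 * (3564) = -57024
Delta mod 13 = 7

Delta = 7 (mod 13)


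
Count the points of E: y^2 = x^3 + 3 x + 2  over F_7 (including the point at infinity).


For each x in F_7, count y with y^2 = x^3 + 3 x + 2 mod 7:
  x = 0: RHS = 2, y in [3, 4]  -> 2 point(s)
  x = 2: RHS = 2, y in [3, 4]  -> 2 point(s)
  x = 4: RHS = 1, y in [1, 6]  -> 2 point(s)
  x = 5: RHS = 2, y in [3, 4]  -> 2 point(s)
Affine points: 8. Add the point at infinity: total = 9.

#E(F_7) = 9


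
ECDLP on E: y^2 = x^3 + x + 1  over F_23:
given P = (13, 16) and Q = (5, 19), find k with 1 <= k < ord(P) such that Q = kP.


Enumerate multiples of P until we hit Q = (5, 19):
  1P = (13, 16)
  2P = (5, 19)
Match found at i = 2.

k = 2


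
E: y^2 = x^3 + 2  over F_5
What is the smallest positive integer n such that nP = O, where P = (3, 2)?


Compute successive multiples of P until we hit O:
  1P = (3, 2)
  2P = (3, 3)
  3P = O

ord(P) = 3


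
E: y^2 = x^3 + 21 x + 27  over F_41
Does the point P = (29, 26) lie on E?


Check whether y^2 = x^3 + 21 x + 27 (mod 41) for (x, y) = (29, 26).
LHS: y^2 = 26^2 mod 41 = 20
RHS: x^3 + 21 x + 27 = 29^3 + 21*29 + 27 mod 41 = 15
LHS != RHS

No, not on the curve


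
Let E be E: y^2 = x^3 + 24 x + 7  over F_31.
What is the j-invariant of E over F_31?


Delta = -16(4 a^3 + 27 b^2) mod 31 = 9
-1728 * (4 a)^3 = -1728 * (4*24)^3 mod 31 = 30
j = 30 * 9^(-1) mod 31 = 24

j = 24 (mod 31)


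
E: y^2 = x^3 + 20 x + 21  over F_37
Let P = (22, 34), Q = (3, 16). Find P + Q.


P != Q, so use the chord formula.
s = (y2 - y1) / (x2 - x1) = (19) / (18) mod 37 = 36
x3 = s^2 - x1 - x2 mod 37 = 36^2 - 22 - 3 = 13
y3 = s (x1 - x3) - y1 mod 37 = 36 * (22 - 13) - 34 = 31

P + Q = (13, 31)


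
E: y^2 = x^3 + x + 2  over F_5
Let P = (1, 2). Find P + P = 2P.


Doubling: s = (3 x1^2 + a) / (2 y1)
s = (3*1^2 + 1) / (2*2) mod 5 = 1
x3 = s^2 - 2 x1 mod 5 = 1^2 - 2*1 = 4
y3 = s (x1 - x3) - y1 mod 5 = 1 * (1 - 4) - 2 = 0

2P = (4, 0)


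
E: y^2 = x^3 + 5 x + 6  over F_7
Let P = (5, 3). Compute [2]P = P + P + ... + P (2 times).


k = 2 = 10_2 (binary, LSB first: 01)
Double-and-add from P = (5, 3):
  bit 0 = 0: acc unchanged = O
  bit 1 = 1: acc = O + (6, 0) = (6, 0)

2P = (6, 0)


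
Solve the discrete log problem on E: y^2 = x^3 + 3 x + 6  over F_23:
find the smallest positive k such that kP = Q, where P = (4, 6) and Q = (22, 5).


Enumerate multiples of P until we hit Q = (22, 5):
  1P = (4, 6)
  2P = (0, 11)
  3P = (22, 5)
Match found at i = 3.

k = 3


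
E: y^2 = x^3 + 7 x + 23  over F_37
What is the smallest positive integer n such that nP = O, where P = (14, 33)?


Compute successive multiples of P until we hit O:
  1P = (14, 33)
  2P = (34, 30)
  3P = (30, 36)
  4P = (27, 27)
  5P = (3, 16)
  6P = (23, 17)
  7P = (26, 13)
  8P = (8, 31)
  ... (continuing to 35P)
  35P = O

ord(P) = 35


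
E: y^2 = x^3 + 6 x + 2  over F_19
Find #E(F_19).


For each x in F_19, count y with y^2 = x^3 + 6 x + 2 mod 19:
  x = 1: RHS = 9, y in [3, 16]  -> 2 point(s)
  x = 3: RHS = 9, y in [3, 16]  -> 2 point(s)
  x = 5: RHS = 5, y in [9, 10]  -> 2 point(s)
  x = 6: RHS = 7, y in [8, 11]  -> 2 point(s)
  x = 7: RHS = 7, y in [8, 11]  -> 2 point(s)
  x = 8: RHS = 11, y in [7, 12]  -> 2 point(s)
  x = 9: RHS = 6, y in [5, 14]  -> 2 point(s)
  x = 10: RHS = 17, y in [6, 13]  -> 2 point(s)
  x = 12: RHS = 16, y in [4, 15]  -> 2 point(s)
  x = 13: RHS = 16, y in [4, 15]  -> 2 point(s)
  x = 15: RHS = 9, y in [3, 16]  -> 2 point(s)
  x = 17: RHS = 1, y in [1, 18]  -> 2 point(s)
Affine points: 24. Add the point at infinity: total = 25.

#E(F_19) = 25


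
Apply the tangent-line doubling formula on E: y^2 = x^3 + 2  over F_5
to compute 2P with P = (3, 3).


Doubling: s = (3 x1^2 + a) / (2 y1)
s = (3*3^2 + 0) / (2*3) mod 5 = 2
x3 = s^2 - 2 x1 mod 5 = 2^2 - 2*3 = 3
y3 = s (x1 - x3) - y1 mod 5 = 2 * (3 - 3) - 3 = 2

2P = (3, 2)


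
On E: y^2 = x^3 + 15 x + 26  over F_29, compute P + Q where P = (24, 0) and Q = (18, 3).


P != Q, so use the chord formula.
s = (y2 - y1) / (x2 - x1) = (3) / (23) mod 29 = 14
x3 = s^2 - x1 - x2 mod 29 = 14^2 - 24 - 18 = 9
y3 = s (x1 - x3) - y1 mod 29 = 14 * (24 - 9) - 0 = 7

P + Q = (9, 7)


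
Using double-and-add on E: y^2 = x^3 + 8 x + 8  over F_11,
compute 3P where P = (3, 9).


k = 3 = 11_2 (binary, LSB first: 11)
Double-and-add from P = (3, 9):
  bit 0 = 1: acc = O + (3, 9) = (3, 9)
  bit 1 = 1: acc = (3, 9) + (8, 10) = (4, 4)

3P = (4, 4)


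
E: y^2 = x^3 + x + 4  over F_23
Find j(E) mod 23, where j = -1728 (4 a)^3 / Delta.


Delta = -16(4 a^3 + 27 b^2) mod 23 = 16
-1728 * (4 a)^3 = -1728 * (4*1)^3 mod 23 = 15
j = 15 * 16^(-1) mod 23 = 11

j = 11 (mod 23)


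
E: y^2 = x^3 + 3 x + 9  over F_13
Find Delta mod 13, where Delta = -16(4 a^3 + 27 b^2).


4 a^3 + 27 b^2 = 4*3^3 + 27*9^2 = 108 + 2187 = 2295
Delta = -16 * (2295) = -36720
Delta mod 13 = 5

Delta = 5 (mod 13)


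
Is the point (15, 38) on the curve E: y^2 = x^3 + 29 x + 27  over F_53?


Check whether y^2 = x^3 + 29 x + 27 (mod 53) for (x, y) = (15, 38).
LHS: y^2 = 38^2 mod 53 = 13
RHS: x^3 + 29 x + 27 = 15^3 + 29*15 + 27 mod 53 = 21
LHS != RHS

No, not on the curve


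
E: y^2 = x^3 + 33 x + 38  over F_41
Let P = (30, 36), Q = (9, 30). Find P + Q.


P != Q, so use the chord formula.
s = (y2 - y1) / (x2 - x1) = (35) / (20) mod 41 = 12
x3 = s^2 - x1 - x2 mod 41 = 12^2 - 30 - 9 = 23
y3 = s (x1 - x3) - y1 mod 41 = 12 * (30 - 23) - 36 = 7

P + Q = (23, 7)


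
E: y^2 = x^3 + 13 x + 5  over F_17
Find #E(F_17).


For each x in F_17, count y with y^2 = x^3 + 13 x + 5 mod 17:
  x = 1: RHS = 2, y in [6, 11]  -> 2 point(s)
  x = 4: RHS = 2, y in [6, 11]  -> 2 point(s)
  x = 5: RHS = 8, y in [5, 12]  -> 2 point(s)
  x = 8: RHS = 9, y in [3, 14]  -> 2 point(s)
  x = 9: RHS = 1, y in [1, 16]  -> 2 point(s)
  x = 10: RHS = 13, y in [8, 9]  -> 2 point(s)
  x = 11: RHS = 0, y in [0]  -> 1 point(s)
  x = 12: RHS = 2, y in [6, 11]  -> 2 point(s)
  x = 13: RHS = 8, y in [5, 12]  -> 2 point(s)
  x = 16: RHS = 8, y in [5, 12]  -> 2 point(s)
Affine points: 19. Add the point at infinity: total = 20.

#E(F_17) = 20


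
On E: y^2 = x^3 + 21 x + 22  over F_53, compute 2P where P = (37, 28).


Doubling: s = (3 x1^2 + a) / (2 y1)
s = (3*37^2 + 21) / (2*28) mod 53 = 51
x3 = s^2 - 2 x1 mod 53 = 51^2 - 2*37 = 36
y3 = s (x1 - x3) - y1 mod 53 = 51 * (37 - 36) - 28 = 23

2P = (36, 23)


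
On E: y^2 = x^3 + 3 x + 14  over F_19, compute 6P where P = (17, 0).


k = 6 = 110_2 (binary, LSB first: 011)
Double-and-add from P = (17, 0):
  bit 0 = 0: acc unchanged = O
  bit 1 = 1: acc = O + O = O
  bit 2 = 1: acc = O + O = O

6P = O


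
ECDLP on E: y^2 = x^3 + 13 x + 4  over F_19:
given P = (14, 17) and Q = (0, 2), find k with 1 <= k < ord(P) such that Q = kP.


Enumerate multiples of P until we hit Q = (0, 2):
  1P = (14, 17)
  2P = (0, 17)
  3P = (5, 2)
  4P = (7, 1)
  5P = (4, 14)
  6P = (18, 16)
  7P = (12, 11)
  8P = (2, 0)
  9P = (12, 8)
  10P = (18, 3)
  11P = (4, 5)
  12P = (7, 18)
  13P = (5, 17)
  14P = (0, 2)
Match found at i = 14.

k = 14


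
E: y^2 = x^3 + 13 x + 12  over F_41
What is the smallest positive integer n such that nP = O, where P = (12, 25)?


Compute successive multiples of P until we hit O:
  1P = (12, 25)
  2P = (22, 9)
  3P = (3, 18)
  4P = (18, 25)
  5P = (11, 16)
  6P = (17, 12)
  7P = (4, 28)
  8P = (4, 13)
  ... (continuing to 15P)
  15P = O

ord(P) = 15


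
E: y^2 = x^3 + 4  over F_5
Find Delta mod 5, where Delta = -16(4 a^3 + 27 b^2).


4 a^3 + 27 b^2 = 4*0^3 + 27*4^2 = 0 + 432 = 432
Delta = -16 * (432) = -6912
Delta mod 5 = 3

Delta = 3 (mod 5)


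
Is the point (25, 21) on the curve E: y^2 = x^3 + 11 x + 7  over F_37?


Check whether y^2 = x^3 + 11 x + 7 (mod 37) for (x, y) = (25, 21).
LHS: y^2 = 21^2 mod 37 = 34
RHS: x^3 + 11 x + 7 = 25^3 + 11*25 + 7 mod 37 = 34
LHS = RHS

Yes, on the curve


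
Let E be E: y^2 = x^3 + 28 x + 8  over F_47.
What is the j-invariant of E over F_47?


Delta = -16(4 a^3 + 27 b^2) mod 47 = 31
-1728 * (4 a)^3 = -1728 * (4*28)^3 mod 47 = 44
j = 44 * 31^(-1) mod 47 = 9

j = 9 (mod 47)


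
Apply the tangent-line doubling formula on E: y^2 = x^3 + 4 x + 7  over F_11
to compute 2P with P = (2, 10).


Doubling: s = (3 x1^2 + a) / (2 y1)
s = (3*2^2 + 4) / (2*10) mod 11 = 3
x3 = s^2 - 2 x1 mod 11 = 3^2 - 2*2 = 5
y3 = s (x1 - x3) - y1 mod 11 = 3 * (2 - 5) - 10 = 3

2P = (5, 3)


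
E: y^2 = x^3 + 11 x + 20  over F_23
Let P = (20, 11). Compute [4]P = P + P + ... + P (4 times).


k = 4 = 100_2 (binary, LSB first: 001)
Double-and-add from P = (20, 11):
  bit 0 = 0: acc unchanged = O
  bit 1 = 0: acc unchanged = O
  bit 2 = 1: acc = O + (6, 16) = (6, 16)

4P = (6, 16)


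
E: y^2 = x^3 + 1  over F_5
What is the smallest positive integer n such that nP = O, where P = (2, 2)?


Compute successive multiples of P until we hit O:
  1P = (2, 2)
  2P = (0, 4)
  3P = (4, 0)
  4P = (0, 1)
  5P = (2, 3)
  6P = O

ord(P) = 6


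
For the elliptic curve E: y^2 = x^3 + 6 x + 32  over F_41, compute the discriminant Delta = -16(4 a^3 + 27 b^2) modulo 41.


4 a^3 + 27 b^2 = 4*6^3 + 27*32^2 = 864 + 27648 = 28512
Delta = -16 * (28512) = -456192
Delta mod 41 = 15

Delta = 15 (mod 41)


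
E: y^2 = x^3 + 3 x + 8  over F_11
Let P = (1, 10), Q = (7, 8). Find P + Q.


P != Q, so use the chord formula.
s = (y2 - y1) / (x2 - x1) = (9) / (6) mod 11 = 7
x3 = s^2 - x1 - x2 mod 11 = 7^2 - 1 - 7 = 8
y3 = s (x1 - x3) - y1 mod 11 = 7 * (1 - 8) - 10 = 7

P + Q = (8, 7)


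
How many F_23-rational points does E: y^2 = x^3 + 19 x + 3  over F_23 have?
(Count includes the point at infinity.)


For each x in F_23, count y with y^2 = x^3 + 19 x + 3 mod 23:
  x = 0: RHS = 3, y in [7, 16]  -> 2 point(s)
  x = 1: RHS = 0, y in [0]  -> 1 point(s)
  x = 2: RHS = 3, y in [7, 16]  -> 2 point(s)
  x = 3: RHS = 18, y in [8, 15]  -> 2 point(s)
  x = 5: RHS = 16, y in [4, 19]  -> 2 point(s)
  x = 8: RHS = 0, y in [0]  -> 1 point(s)
  x = 9: RHS = 6, y in [11, 12]  -> 2 point(s)
  x = 11: RHS = 2, y in [5, 18]  -> 2 point(s)
  x = 12: RHS = 4, y in [2, 21]  -> 2 point(s)
  x = 13: RHS = 9, y in [3, 20]  -> 2 point(s)
  x = 14: RHS = 0, y in [0]  -> 1 point(s)
  x = 15: RHS = 6, y in [11, 12]  -> 2 point(s)
  x = 17: RHS = 18, y in [8, 15]  -> 2 point(s)
  x = 18: RHS = 13, y in [6, 17]  -> 2 point(s)
  x = 19: RHS = 1, y in [1, 22]  -> 2 point(s)
  x = 21: RHS = 3, y in [7, 16]  -> 2 point(s)
  x = 22: RHS = 6, y in [11, 12]  -> 2 point(s)
Affine points: 31. Add the point at infinity: total = 32.

#E(F_23) = 32


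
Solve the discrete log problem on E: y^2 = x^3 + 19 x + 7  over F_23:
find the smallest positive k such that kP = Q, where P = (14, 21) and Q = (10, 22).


Enumerate multiples of P until we hit Q = (10, 22):
  1P = (14, 21)
  2P = (13, 17)
  3P = (12, 10)
  4P = (10, 1)
  5P = (1, 21)
  6P = (8, 2)
  7P = (4, 3)
  8P = (11, 12)
  9P = (7, 0)
  10P = (11, 11)
  11P = (4, 20)
  12P = (8, 21)
  13P = (1, 2)
  14P = (10, 22)
Match found at i = 14.

k = 14


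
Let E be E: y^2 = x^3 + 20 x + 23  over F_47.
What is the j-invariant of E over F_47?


Delta = -16(4 a^3 + 27 b^2) mod 47 = 4
-1728 * (4 a)^3 = -1728 * (4*20)^3 mod 47 = 37
j = 37 * 4^(-1) mod 47 = 21

j = 21 (mod 47)


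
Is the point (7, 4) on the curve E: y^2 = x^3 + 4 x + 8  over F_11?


Check whether y^2 = x^3 + 4 x + 8 (mod 11) for (x, y) = (7, 4).
LHS: y^2 = 4^2 mod 11 = 5
RHS: x^3 + 4 x + 8 = 7^3 + 4*7 + 8 mod 11 = 5
LHS = RHS

Yes, on the curve


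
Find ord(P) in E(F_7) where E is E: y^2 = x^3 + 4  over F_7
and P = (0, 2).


Compute successive multiples of P until we hit O:
  1P = (0, 2)
  2P = (0, 5)
  3P = O

ord(P) = 3


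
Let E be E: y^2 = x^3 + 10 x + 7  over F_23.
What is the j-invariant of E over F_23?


Delta = -16(4 a^3 + 27 b^2) mod 23 = 1
-1728 * (4 a)^3 = -1728 * (4*10)^3 mod 23 = 4
j = 4 * 1^(-1) mod 23 = 4

j = 4 (mod 23)


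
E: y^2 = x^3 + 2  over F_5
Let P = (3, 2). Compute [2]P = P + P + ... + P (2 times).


k = 2 = 10_2 (binary, LSB first: 01)
Double-and-add from P = (3, 2):
  bit 0 = 0: acc unchanged = O
  bit 1 = 1: acc = O + (3, 3) = (3, 3)

2P = (3, 3)


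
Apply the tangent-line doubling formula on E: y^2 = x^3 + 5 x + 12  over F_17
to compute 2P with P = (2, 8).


Doubling: s = (3 x1^2 + a) / (2 y1)
s = (3*2^2 + 5) / (2*8) mod 17 = 0
x3 = s^2 - 2 x1 mod 17 = 0^2 - 2*2 = 13
y3 = s (x1 - x3) - y1 mod 17 = 0 * (2 - 13) - 8 = 9

2P = (13, 9)


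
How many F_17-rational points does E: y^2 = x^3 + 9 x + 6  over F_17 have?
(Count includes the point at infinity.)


For each x in F_17, count y with y^2 = x^3 + 9 x + 6 mod 17:
  x = 1: RHS = 16, y in [4, 13]  -> 2 point(s)
  x = 2: RHS = 15, y in [7, 10]  -> 2 point(s)
  x = 3: RHS = 9, y in [3, 14]  -> 2 point(s)
  x = 4: RHS = 4, y in [2, 15]  -> 2 point(s)
  x = 6: RHS = 4, y in [2, 15]  -> 2 point(s)
  x = 7: RHS = 4, y in [2, 15]  -> 2 point(s)
  x = 9: RHS = 0, y in [0]  -> 1 point(s)
  x = 10: RHS = 8, y in [5, 12]  -> 2 point(s)
  x = 11: RHS = 8, y in [5, 12]  -> 2 point(s)
  x = 13: RHS = 8, y in [5, 12]  -> 2 point(s)
  x = 16: RHS = 13, y in [8, 9]  -> 2 point(s)
Affine points: 21. Add the point at infinity: total = 22.

#E(F_17) = 22


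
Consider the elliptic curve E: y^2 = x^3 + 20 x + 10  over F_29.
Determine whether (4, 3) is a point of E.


Check whether y^2 = x^3 + 20 x + 10 (mod 29) for (x, y) = (4, 3).
LHS: y^2 = 3^2 mod 29 = 9
RHS: x^3 + 20 x + 10 = 4^3 + 20*4 + 10 mod 29 = 9
LHS = RHS

Yes, on the curve


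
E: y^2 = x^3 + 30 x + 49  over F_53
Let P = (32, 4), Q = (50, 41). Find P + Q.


P != Q, so use the chord formula.
s = (y2 - y1) / (x2 - x1) = (37) / (18) mod 53 = 5
x3 = s^2 - x1 - x2 mod 53 = 5^2 - 32 - 50 = 49
y3 = s (x1 - x3) - y1 mod 53 = 5 * (32 - 49) - 4 = 17

P + Q = (49, 17)


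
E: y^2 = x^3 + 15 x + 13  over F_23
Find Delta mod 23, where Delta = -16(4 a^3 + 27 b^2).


4 a^3 + 27 b^2 = 4*15^3 + 27*13^2 = 13500 + 4563 = 18063
Delta = -16 * (18063) = -289008
Delta mod 23 = 10

Delta = 10 (mod 23)


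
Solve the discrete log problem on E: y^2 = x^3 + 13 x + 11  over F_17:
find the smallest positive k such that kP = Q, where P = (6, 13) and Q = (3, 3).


Enumerate multiples of P until we hit Q = (3, 3):
  1P = (6, 13)
  2P = (4, 12)
  3P = (3, 14)
  4P = (10, 11)
  5P = (14, 8)
  6P = (12, 12)
  7P = (8, 10)
  8P = (1, 5)
  9P = (1, 12)
  10P = (8, 7)
  11P = (12, 5)
  12P = (14, 9)
  13P = (10, 6)
  14P = (3, 3)
Match found at i = 14.

k = 14


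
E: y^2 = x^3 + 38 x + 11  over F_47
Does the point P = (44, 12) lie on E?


Check whether y^2 = x^3 + 38 x + 11 (mod 47) for (x, y) = (44, 12).
LHS: y^2 = 12^2 mod 47 = 3
RHS: x^3 + 38 x + 11 = 44^3 + 38*44 + 11 mod 47 = 11
LHS != RHS

No, not on the curve


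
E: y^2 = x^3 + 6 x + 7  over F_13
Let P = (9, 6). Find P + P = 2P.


Doubling: s = (3 x1^2 + a) / (2 y1)
s = (3*9^2 + 6) / (2*6) mod 13 = 11
x3 = s^2 - 2 x1 mod 13 = 11^2 - 2*9 = 12
y3 = s (x1 - x3) - y1 mod 13 = 11 * (9 - 12) - 6 = 0

2P = (12, 0)


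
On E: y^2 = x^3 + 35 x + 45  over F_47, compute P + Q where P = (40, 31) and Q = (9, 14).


P != Q, so use the chord formula.
s = (y2 - y1) / (x2 - x1) = (30) / (16) mod 47 = 43
x3 = s^2 - x1 - x2 mod 47 = 43^2 - 40 - 9 = 14
y3 = s (x1 - x3) - y1 mod 47 = 43 * (40 - 14) - 31 = 6

P + Q = (14, 6)


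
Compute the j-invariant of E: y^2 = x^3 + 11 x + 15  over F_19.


Delta = -16(4 a^3 + 27 b^2) mod 19 = 16
-1728 * (4 a)^3 = -1728 * (4*11)^3 mod 19 = 7
j = 7 * 16^(-1) mod 19 = 4

j = 4 (mod 19)


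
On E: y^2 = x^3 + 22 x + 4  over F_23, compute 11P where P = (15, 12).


k = 11 = 1011_2 (binary, LSB first: 1101)
Double-and-add from P = (15, 12):
  bit 0 = 1: acc = O + (15, 12) = (15, 12)
  bit 1 = 1: acc = (15, 12) + (19, 6) = (20, 7)
  bit 2 = 0: acc unchanged = (20, 7)
  bit 3 = 1: acc = (20, 7) + (11, 6) = (17, 1)

11P = (17, 1)


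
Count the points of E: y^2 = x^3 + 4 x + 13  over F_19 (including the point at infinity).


For each x in F_19, count y with y^2 = x^3 + 4 x + 13 mod 19:
  x = 4: RHS = 17, y in [6, 13]  -> 2 point(s)
  x = 5: RHS = 6, y in [5, 14]  -> 2 point(s)
  x = 6: RHS = 6, y in [5, 14]  -> 2 point(s)
  x = 7: RHS = 4, y in [2, 17]  -> 2 point(s)
  x = 8: RHS = 6, y in [5, 14]  -> 2 point(s)
  x = 11: RHS = 1, y in [1, 18]  -> 2 point(s)
  x = 13: RHS = 1, y in [1, 18]  -> 2 point(s)
  x = 14: RHS = 1, y in [1, 18]  -> 2 point(s)
  x = 15: RHS = 9, y in [3, 16]  -> 2 point(s)
  x = 17: RHS = 16, y in [4, 15]  -> 2 point(s)
Affine points: 20. Add the point at infinity: total = 21.

#E(F_19) = 21


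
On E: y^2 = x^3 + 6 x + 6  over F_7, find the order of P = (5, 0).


Compute successive multiples of P until we hit O:
  1P = (5, 0)
  2P = O

ord(P) = 2


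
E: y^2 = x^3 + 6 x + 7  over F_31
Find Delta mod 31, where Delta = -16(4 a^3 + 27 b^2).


4 a^3 + 27 b^2 = 4*6^3 + 27*7^2 = 864 + 1323 = 2187
Delta = -16 * (2187) = -34992
Delta mod 31 = 7

Delta = 7 (mod 31)


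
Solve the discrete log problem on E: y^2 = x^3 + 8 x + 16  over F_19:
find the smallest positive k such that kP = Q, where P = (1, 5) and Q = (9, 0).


Enumerate multiples of P until we hit Q = (9, 0):
  1P = (1, 5)
  2P = (7, 15)
  3P = (18, 11)
  4P = (9, 0)
Match found at i = 4.

k = 4


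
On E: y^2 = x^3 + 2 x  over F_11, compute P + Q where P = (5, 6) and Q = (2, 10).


P != Q, so use the chord formula.
s = (y2 - y1) / (x2 - x1) = (4) / (8) mod 11 = 6
x3 = s^2 - x1 - x2 mod 11 = 6^2 - 5 - 2 = 7
y3 = s (x1 - x3) - y1 mod 11 = 6 * (5 - 7) - 6 = 4

P + Q = (7, 4)


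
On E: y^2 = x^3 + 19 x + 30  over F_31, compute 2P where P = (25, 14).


Doubling: s = (3 x1^2 + a) / (2 y1)
s = (3*25^2 + 19) / (2*14) mod 31 = 30
x3 = s^2 - 2 x1 mod 31 = 30^2 - 2*25 = 13
y3 = s (x1 - x3) - y1 mod 31 = 30 * (25 - 13) - 14 = 5

2P = (13, 5)


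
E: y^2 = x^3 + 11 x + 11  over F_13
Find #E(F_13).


For each x in F_13, count y with y^2 = x^3 + 11 x + 11 mod 13:
  x = 1: RHS = 10, y in [6, 7]  -> 2 point(s)
  x = 5: RHS = 9, y in [3, 10]  -> 2 point(s)
  x = 8: RHS = 0, y in [0]  -> 1 point(s)
  x = 10: RHS = 3, y in [4, 9]  -> 2 point(s)
  x = 12: RHS = 12, y in [5, 8]  -> 2 point(s)
Affine points: 9. Add the point at infinity: total = 10.

#E(F_13) = 10


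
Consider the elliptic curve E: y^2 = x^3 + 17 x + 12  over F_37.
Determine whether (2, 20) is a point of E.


Check whether y^2 = x^3 + 17 x + 12 (mod 37) for (x, y) = (2, 20).
LHS: y^2 = 20^2 mod 37 = 30
RHS: x^3 + 17 x + 12 = 2^3 + 17*2 + 12 mod 37 = 17
LHS != RHS

No, not on the curve


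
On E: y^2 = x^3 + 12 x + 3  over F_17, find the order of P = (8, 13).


Compute successive multiples of P until we hit O:
  1P = (8, 13)
  2P = (1, 4)
  3P = (10, 16)
  4P = (14, 12)
  5P = (4, 9)
  6P = (6, 6)
  7P = (11, 2)
  8P = (2, 16)
  ... (continuing to 21P)
  21P = O

ord(P) = 21


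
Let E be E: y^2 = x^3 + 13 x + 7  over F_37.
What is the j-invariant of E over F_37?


Delta = -16(4 a^3 + 27 b^2) mod 37 = 25
-1728 * (4 a)^3 = -1728 * (4*13)^3 mod 37 = 14
j = 14 * 25^(-1) mod 37 = 5

j = 5 (mod 37)


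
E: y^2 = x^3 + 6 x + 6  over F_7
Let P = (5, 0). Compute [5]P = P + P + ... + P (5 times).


k = 5 = 101_2 (binary, LSB first: 101)
Double-and-add from P = (5, 0):
  bit 0 = 1: acc = O + (5, 0) = (5, 0)
  bit 1 = 0: acc unchanged = (5, 0)
  bit 2 = 1: acc = (5, 0) + O = (5, 0)

5P = (5, 0)


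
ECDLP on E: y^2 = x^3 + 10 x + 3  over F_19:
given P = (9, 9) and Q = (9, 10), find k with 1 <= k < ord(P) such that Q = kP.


Enumerate multiples of P until we hit Q = (9, 10):
  1P = (9, 9)
  2P = (18, 7)
  3P = (8, 14)
  4P = (8, 5)
  5P = (18, 12)
  6P = (9, 10)
Match found at i = 6.

k = 6


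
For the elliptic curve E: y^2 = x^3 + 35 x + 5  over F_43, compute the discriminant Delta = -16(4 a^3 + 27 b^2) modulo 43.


4 a^3 + 27 b^2 = 4*35^3 + 27*5^2 = 171500 + 675 = 172175
Delta = -16 * (172175) = -2754800
Delta mod 43 = 38

Delta = 38 (mod 43)


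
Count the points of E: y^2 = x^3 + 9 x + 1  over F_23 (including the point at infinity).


For each x in F_23, count y with y^2 = x^3 + 9 x + 1 mod 23:
  x = 0: RHS = 1, y in [1, 22]  -> 2 point(s)
  x = 2: RHS = 4, y in [2, 21]  -> 2 point(s)
  x = 3: RHS = 9, y in [3, 20]  -> 2 point(s)
  x = 4: RHS = 9, y in [3, 20]  -> 2 point(s)
  x = 6: RHS = 18, y in [8, 15]  -> 2 point(s)
  x = 7: RHS = 16, y in [4, 19]  -> 2 point(s)
  x = 9: RHS = 6, y in [11, 12]  -> 2 point(s)
  x = 16: RHS = 9, y in [3, 20]  -> 2 point(s)
  x = 19: RHS = 16, y in [4, 19]  -> 2 point(s)
  x = 20: RHS = 16, y in [4, 19]  -> 2 point(s)
Affine points: 20. Add the point at infinity: total = 21.

#E(F_23) = 21


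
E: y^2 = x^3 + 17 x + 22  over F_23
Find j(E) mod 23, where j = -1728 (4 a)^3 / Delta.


Delta = -16(4 a^3 + 27 b^2) mod 23 = 6
-1728 * (4 a)^3 = -1728 * (4*17)^3 mod 23 = 3
j = 3 * 6^(-1) mod 23 = 12

j = 12 (mod 23)


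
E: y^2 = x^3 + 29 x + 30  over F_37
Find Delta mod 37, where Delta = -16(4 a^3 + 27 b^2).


4 a^3 + 27 b^2 = 4*29^3 + 27*30^2 = 97556 + 24300 = 121856
Delta = -16 * (121856) = -1949696
Delta mod 37 = 19

Delta = 19 (mod 37)


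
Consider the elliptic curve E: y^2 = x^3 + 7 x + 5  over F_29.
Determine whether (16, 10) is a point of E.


Check whether y^2 = x^3 + 7 x + 5 (mod 29) for (x, y) = (16, 10).
LHS: y^2 = 10^2 mod 29 = 13
RHS: x^3 + 7 x + 5 = 16^3 + 7*16 + 5 mod 29 = 8
LHS != RHS

No, not on the curve


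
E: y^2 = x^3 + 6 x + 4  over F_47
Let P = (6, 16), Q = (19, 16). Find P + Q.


P != Q, so use the chord formula.
s = (y2 - y1) / (x2 - x1) = (0) / (13) mod 47 = 0
x3 = s^2 - x1 - x2 mod 47 = 0^2 - 6 - 19 = 22
y3 = s (x1 - x3) - y1 mod 47 = 0 * (6 - 22) - 16 = 31

P + Q = (22, 31)


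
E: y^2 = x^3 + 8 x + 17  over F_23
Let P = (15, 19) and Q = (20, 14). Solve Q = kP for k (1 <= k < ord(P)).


Enumerate multiples of P until we hit Q = (20, 14):
  1P = (15, 19)
  2P = (20, 14)
Match found at i = 2.

k = 2


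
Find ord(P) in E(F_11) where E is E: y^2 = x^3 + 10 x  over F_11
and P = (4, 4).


Compute successive multiples of P until we hit O:
  1P = (4, 4)
  2P = (4, 7)
  3P = O

ord(P) = 3


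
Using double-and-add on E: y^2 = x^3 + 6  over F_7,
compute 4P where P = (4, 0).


k = 4 = 100_2 (binary, LSB first: 001)
Double-and-add from P = (4, 0):
  bit 0 = 0: acc unchanged = O
  bit 1 = 0: acc unchanged = O
  bit 2 = 1: acc = O + O = O

4P = O


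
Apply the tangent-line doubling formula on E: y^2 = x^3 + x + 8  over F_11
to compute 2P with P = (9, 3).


Doubling: s = (3 x1^2 + a) / (2 y1)
s = (3*9^2 + 1) / (2*3) mod 11 = 4
x3 = s^2 - 2 x1 mod 11 = 4^2 - 2*9 = 9
y3 = s (x1 - x3) - y1 mod 11 = 4 * (9 - 9) - 3 = 8

2P = (9, 8)


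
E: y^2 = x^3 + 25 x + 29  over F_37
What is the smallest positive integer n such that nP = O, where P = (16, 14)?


Compute successive multiples of P until we hit O:
  1P = (16, 14)
  2P = (31, 25)
  3P = (18, 24)
  4P = (28, 0)
  5P = (18, 13)
  6P = (31, 12)
  7P = (16, 23)
  8P = O

ord(P) = 8


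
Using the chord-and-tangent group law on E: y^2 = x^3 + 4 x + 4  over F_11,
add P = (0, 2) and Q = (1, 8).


P != Q, so use the chord formula.
s = (y2 - y1) / (x2 - x1) = (6) / (1) mod 11 = 6
x3 = s^2 - x1 - x2 mod 11 = 6^2 - 0 - 1 = 2
y3 = s (x1 - x3) - y1 mod 11 = 6 * (0 - 2) - 2 = 8

P + Q = (2, 8)


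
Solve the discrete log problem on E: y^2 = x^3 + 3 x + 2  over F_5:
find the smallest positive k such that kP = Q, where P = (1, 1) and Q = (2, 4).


Enumerate multiples of P until we hit Q = (2, 4):
  1P = (1, 1)
  2P = (2, 1)
  3P = (2, 4)
Match found at i = 3.

k = 3


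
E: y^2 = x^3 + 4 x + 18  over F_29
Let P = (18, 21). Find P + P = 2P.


Doubling: s = (3 x1^2 + a) / (2 y1)
s = (3*18^2 + 4) / (2*21) mod 29 = 26
x3 = s^2 - 2 x1 mod 29 = 26^2 - 2*18 = 2
y3 = s (x1 - x3) - y1 mod 29 = 26 * (18 - 2) - 21 = 18

2P = (2, 18)


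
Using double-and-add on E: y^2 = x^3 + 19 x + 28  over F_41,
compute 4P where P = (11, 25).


k = 4 = 100_2 (binary, LSB first: 001)
Double-and-add from P = (11, 25):
  bit 0 = 0: acc unchanged = O
  bit 1 = 0: acc unchanged = O
  bit 2 = 1: acc = O + (17, 37) = (17, 37)

4P = (17, 37)


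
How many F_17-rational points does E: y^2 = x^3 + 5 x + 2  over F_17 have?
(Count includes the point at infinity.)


For each x in F_17, count y with y^2 = x^3 + 5 x + 2 mod 17:
  x = 0: RHS = 2, y in [6, 11]  -> 2 point(s)
  x = 1: RHS = 8, y in [5, 12]  -> 2 point(s)
  x = 4: RHS = 1, y in [1, 16]  -> 2 point(s)
  x = 5: RHS = 16, y in [4, 13]  -> 2 point(s)
  x = 10: RHS = 15, y in [7, 10]  -> 2 point(s)
  x = 15: RHS = 1, y in [1, 16]  -> 2 point(s)
  x = 16: RHS = 13, y in [8, 9]  -> 2 point(s)
Affine points: 14. Add the point at infinity: total = 15.

#E(F_17) = 15


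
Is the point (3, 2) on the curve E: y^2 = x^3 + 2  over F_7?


Check whether y^2 = x^3 + 0 x + 2 (mod 7) for (x, y) = (3, 2).
LHS: y^2 = 2^2 mod 7 = 4
RHS: x^3 + 0 x + 2 = 3^3 + 0*3 + 2 mod 7 = 1
LHS != RHS

No, not on the curve


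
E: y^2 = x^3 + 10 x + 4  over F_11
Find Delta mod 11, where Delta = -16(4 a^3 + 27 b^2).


4 a^3 + 27 b^2 = 4*10^3 + 27*4^2 = 4000 + 432 = 4432
Delta = -16 * (4432) = -70912
Delta mod 11 = 5

Delta = 5 (mod 11)


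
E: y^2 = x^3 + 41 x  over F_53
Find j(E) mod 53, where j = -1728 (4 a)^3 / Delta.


Delta = -16(4 a^3 + 27 b^2) mod 53 = 34
-1728 * (4 a)^3 = -1728 * (4*41)^3 mod 53 = 28
j = 28 * 34^(-1) mod 53 = 32

j = 32 (mod 53)


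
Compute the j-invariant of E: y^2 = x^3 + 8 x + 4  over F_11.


Delta = -16(4 a^3 + 27 b^2) mod 11 = 8
-1728 * (4 a)^3 = -1728 * (4*8)^3 mod 11 = 1
j = 1 * 8^(-1) mod 11 = 7

j = 7 (mod 11)


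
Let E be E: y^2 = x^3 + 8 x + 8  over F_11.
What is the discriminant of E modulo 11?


4 a^3 + 27 b^2 = 4*8^3 + 27*8^2 = 2048 + 1728 = 3776
Delta = -16 * (3776) = -60416
Delta mod 11 = 7

Delta = 7 (mod 11)


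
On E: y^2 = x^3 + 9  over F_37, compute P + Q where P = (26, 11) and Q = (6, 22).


P != Q, so use the chord formula.
s = (y2 - y1) / (x2 - x1) = (11) / (17) mod 37 = 5
x3 = s^2 - x1 - x2 mod 37 = 5^2 - 26 - 6 = 30
y3 = s (x1 - x3) - y1 mod 37 = 5 * (26 - 30) - 11 = 6

P + Q = (30, 6)


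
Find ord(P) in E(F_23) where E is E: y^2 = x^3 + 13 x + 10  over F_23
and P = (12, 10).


Compute successive multiples of P until we hit O:
  1P = (12, 10)
  2P = (1, 22)
  3P = (11, 14)
  4P = (16, 6)
  5P = (19, 20)
  6P = (10, 6)
  7P = (5, 4)
  8P = (18, 21)
  ... (continuing to 19P)
  19P = O

ord(P) = 19


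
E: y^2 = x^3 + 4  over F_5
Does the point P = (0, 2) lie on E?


Check whether y^2 = x^3 + 0 x + 4 (mod 5) for (x, y) = (0, 2).
LHS: y^2 = 2^2 mod 5 = 4
RHS: x^3 + 0 x + 4 = 0^3 + 0*0 + 4 mod 5 = 4
LHS = RHS

Yes, on the curve


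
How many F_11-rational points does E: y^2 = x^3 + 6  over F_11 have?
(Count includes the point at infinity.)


For each x in F_11, count y with y^2 = x^3 + 0 x + 6 mod 11:
  x = 2: RHS = 3, y in [5, 6]  -> 2 point(s)
  x = 3: RHS = 0, y in [0]  -> 1 point(s)
  x = 4: RHS = 4, y in [2, 9]  -> 2 point(s)
  x = 8: RHS = 1, y in [1, 10]  -> 2 point(s)
  x = 9: RHS = 9, y in [3, 8]  -> 2 point(s)
  x = 10: RHS = 5, y in [4, 7]  -> 2 point(s)
Affine points: 11. Add the point at infinity: total = 12.

#E(F_11) = 12


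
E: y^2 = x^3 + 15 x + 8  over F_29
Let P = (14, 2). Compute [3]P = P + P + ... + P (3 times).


k = 3 = 11_2 (binary, LSB first: 11)
Double-and-add from P = (14, 2):
  bit 0 = 1: acc = O + (14, 2) = (14, 2)
  bit 1 = 1: acc = (14, 2) + (25, 0) = (14, 27)

3P = (14, 27)


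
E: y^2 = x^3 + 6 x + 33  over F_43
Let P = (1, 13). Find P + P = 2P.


Doubling: s = (3 x1^2 + a) / (2 y1)
s = (3*1^2 + 6) / (2*13) mod 43 = 2
x3 = s^2 - 2 x1 mod 43 = 2^2 - 2*1 = 2
y3 = s (x1 - x3) - y1 mod 43 = 2 * (1 - 2) - 13 = 28

2P = (2, 28)


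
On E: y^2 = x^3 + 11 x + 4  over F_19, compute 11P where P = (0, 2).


k = 11 = 1011_2 (binary, LSB first: 1101)
Double-and-add from P = (0, 2):
  bit 0 = 1: acc = O + (0, 2) = (0, 2)
  bit 1 = 1: acc = (0, 2) + (4, 6) = (16, 1)
  bit 2 = 0: acc unchanged = (16, 1)
  bit 3 = 1: acc = (16, 1) + (7, 14) = (7, 5)

11P = (7, 5)


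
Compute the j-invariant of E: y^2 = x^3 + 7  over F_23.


Delta = -16(4 a^3 + 27 b^2) mod 23 = 15
-1728 * (4 a)^3 = -1728 * (4*0)^3 mod 23 = 0
j = 0 * 15^(-1) mod 23 = 0

j = 0 (mod 23)
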